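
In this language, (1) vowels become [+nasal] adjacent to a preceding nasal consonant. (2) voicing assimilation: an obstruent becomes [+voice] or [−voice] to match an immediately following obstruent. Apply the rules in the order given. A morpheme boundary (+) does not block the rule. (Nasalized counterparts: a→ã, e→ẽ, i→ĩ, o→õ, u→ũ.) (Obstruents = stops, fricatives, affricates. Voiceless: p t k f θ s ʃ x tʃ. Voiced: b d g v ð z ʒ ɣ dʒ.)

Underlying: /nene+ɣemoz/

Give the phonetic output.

Rule 1: /e/ after nasal /n/ → [ẽ]
Rule 1: /e/ after nasal /n/ → [ẽ]
Rule 1: /o/ after nasal /m/ → [õ]
After rule 1: nẽnẽ+ɣemõz
Rule 2: no segment meets the rule's conditions; no change.

[nẽnẽ+ɣemõz]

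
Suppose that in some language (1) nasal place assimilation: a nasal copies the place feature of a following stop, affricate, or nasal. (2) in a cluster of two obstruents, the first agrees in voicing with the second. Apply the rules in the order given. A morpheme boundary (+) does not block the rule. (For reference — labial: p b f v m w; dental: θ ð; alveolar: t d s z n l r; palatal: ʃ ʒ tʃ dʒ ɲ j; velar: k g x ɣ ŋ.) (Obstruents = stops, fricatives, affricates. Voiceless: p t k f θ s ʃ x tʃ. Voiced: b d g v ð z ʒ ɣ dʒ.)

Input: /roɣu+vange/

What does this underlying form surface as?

Rule 1: /n/ before /g/ (velar) → [ŋ]
After rule 1: roɣu+vaŋge
Rule 2: no segment meets the rule's conditions; no change.

[roɣu+vaŋge]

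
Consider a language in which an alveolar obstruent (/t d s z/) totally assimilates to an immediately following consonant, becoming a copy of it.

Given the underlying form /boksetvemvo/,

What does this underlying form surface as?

[boksevvemvo]

/t/ before /v/ → [v] (total assimilation)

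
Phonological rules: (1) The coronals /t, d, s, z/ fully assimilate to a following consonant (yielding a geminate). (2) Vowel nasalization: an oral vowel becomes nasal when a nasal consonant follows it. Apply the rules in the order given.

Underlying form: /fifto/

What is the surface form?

Rule 1: no segment meets the rule's conditions; no change.
After rule 1: fifto
Rule 2: no segment meets the rule's conditions; no change.

[fifto]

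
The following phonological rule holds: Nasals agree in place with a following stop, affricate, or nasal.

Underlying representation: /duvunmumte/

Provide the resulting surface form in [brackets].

/n/ before /m/ (labial) → [m]
/m/ before /t/ (alveolar) → [n]

[duvummunte]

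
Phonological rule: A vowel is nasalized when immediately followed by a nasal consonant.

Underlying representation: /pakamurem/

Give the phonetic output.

[pakãmurẽm]

/a/ before nasal /m/ → [ã]
/e/ before nasal /m/ → [ẽ]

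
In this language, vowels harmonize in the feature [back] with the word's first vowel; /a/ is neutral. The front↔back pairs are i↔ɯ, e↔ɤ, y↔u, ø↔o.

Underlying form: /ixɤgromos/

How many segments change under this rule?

3

/ɤ/ harmonizes with /i/ ([-back]) → [e]
/o/ harmonizes with /i/ ([-back]) → [ø]
/o/ harmonizes with /i/ ([-back]) → [ø]
3 segments change.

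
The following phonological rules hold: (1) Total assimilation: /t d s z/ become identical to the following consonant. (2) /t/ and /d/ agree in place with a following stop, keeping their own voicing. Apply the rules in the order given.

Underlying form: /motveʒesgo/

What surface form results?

Rule 1: /t/ before /v/ → [v] (total assimilation)
Rule 1: /s/ before /g/ → [g] (total assimilation)
After rule 1: movveʒeggo
Rule 2: no segment meets the rule's conditions; no change.

[movveʒeggo]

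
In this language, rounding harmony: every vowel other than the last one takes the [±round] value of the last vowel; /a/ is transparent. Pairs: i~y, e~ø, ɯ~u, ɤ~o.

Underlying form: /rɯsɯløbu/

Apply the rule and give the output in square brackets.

[rusuløbu]

/ɯ/ harmonizes with /u/ ([+round]) → [u]
/ɯ/ harmonizes with /u/ ([+round]) → [u]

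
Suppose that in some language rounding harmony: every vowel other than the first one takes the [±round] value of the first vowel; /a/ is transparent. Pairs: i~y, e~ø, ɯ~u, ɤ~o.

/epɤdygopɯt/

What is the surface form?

/y/ harmonizes with /e/ ([-round]) → [i]
/o/ harmonizes with /e/ ([-round]) → [ɤ]

[epɤdigɤpɯt]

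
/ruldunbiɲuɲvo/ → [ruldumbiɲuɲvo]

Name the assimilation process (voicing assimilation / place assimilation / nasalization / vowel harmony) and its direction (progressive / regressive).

/n/→[m].
Each target copies a feature from the following segment, so the direction is regressive.

place assimilation, regressive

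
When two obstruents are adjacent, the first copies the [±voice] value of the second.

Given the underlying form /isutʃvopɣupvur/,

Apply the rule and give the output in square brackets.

/tʃ/ before /v/ (voiced) → [dʒ]
/p/ before /ɣ/ (voiced) → [b]
/p/ before /v/ (voiced) → [b]

[isudʒvobɣubvur]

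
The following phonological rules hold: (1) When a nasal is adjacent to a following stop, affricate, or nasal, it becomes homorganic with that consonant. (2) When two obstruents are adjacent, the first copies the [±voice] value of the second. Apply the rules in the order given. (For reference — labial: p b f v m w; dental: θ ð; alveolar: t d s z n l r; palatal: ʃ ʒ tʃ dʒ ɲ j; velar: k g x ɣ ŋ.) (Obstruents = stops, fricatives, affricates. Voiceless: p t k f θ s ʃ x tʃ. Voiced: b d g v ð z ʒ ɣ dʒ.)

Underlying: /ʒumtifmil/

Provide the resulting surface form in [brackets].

[ʒuntifmil]

Rule 1: /m/ before /t/ (alveolar) → [n]
After rule 1: ʒuntifmil
Rule 2: no segment meets the rule's conditions; no change.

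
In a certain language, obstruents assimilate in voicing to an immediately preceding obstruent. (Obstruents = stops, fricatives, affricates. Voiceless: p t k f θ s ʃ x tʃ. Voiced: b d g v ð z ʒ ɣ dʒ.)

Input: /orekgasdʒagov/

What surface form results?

/g/ after /k/ (voiceless) → [k]
/dʒ/ after /s/ (voiceless) → [tʃ]

[orekkastʃagov]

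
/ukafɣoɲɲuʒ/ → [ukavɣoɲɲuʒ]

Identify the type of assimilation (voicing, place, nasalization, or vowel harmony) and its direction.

voicing assimilation, regressive

/f/→[v].
Each target copies a feature from the following segment, so the direction is regressive.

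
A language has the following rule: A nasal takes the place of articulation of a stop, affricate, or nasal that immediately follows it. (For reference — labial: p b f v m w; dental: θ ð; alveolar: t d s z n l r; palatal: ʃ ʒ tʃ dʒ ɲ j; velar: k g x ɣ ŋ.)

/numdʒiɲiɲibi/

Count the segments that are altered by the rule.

/m/ before /dʒ/ (palatal) → [ɲ]
1 segment changes.

1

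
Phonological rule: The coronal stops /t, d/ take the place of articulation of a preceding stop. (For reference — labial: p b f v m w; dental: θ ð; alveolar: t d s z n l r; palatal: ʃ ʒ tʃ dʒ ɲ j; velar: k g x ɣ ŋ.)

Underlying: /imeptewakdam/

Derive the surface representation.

/t/ after /p/ (labial) → [p]
/d/ after /k/ (velar) → [g]

[imeppewakgam]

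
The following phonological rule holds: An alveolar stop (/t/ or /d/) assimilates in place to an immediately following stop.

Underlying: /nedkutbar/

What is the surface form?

/d/ before /k/ (velar) → [g]
/t/ before /b/ (labial) → [p]

[negkupbar]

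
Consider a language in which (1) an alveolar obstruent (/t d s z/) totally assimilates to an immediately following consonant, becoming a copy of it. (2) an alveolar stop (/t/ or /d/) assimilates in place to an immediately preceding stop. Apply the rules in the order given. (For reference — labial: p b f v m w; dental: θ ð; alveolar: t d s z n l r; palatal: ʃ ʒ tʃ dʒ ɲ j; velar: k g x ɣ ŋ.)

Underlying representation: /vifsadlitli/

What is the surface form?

Rule 1: /d/ before /l/ → [l] (total assimilation)
Rule 1: /t/ before /l/ → [l] (total assimilation)
After rule 1: vifsallilli
Rule 2: no segment meets the rule's conditions; no change.

[vifsallilli]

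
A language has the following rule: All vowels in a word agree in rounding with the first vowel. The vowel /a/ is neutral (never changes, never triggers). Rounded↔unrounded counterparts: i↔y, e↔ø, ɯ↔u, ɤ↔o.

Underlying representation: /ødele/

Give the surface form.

[ødølø]

/e/ harmonizes with /ø/ ([+round]) → [ø]
/e/ harmonizes with /ø/ ([+round]) → [ø]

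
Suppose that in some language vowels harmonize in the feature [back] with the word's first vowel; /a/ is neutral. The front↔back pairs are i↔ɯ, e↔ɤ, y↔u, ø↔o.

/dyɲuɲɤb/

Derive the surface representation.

[dyɲyɲeb]

/u/ harmonizes with /y/ ([-back]) → [y]
/ɤ/ harmonizes with /y/ ([-back]) → [e]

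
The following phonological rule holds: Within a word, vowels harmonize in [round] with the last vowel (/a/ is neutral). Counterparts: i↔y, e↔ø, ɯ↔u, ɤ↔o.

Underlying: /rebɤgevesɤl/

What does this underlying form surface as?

[rebɤgevesɤl]

no segment meets the rule's conditions; no change.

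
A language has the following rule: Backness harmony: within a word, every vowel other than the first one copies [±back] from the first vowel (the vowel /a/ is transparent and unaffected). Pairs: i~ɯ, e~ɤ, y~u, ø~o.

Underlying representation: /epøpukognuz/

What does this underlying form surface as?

/u/ harmonizes with /e/ ([-back]) → [y]
/o/ harmonizes with /e/ ([-back]) → [ø]
/u/ harmonizes with /e/ ([-back]) → [y]

[epøpykøgnyz]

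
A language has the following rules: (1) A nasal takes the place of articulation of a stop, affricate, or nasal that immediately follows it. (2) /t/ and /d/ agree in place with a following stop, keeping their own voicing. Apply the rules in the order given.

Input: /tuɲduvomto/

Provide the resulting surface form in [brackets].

[tunduvonto]

Rule 1: /ɲ/ before /d/ (alveolar) → [n]
Rule 1: /m/ before /t/ (alveolar) → [n]
After rule 1: tunduvonto
Rule 2: no segment meets the rule's conditions; no change.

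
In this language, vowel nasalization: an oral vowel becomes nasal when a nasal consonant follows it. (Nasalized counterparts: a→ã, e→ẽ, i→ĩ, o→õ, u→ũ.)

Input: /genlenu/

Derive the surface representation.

[gẽnlẽnu]

/e/ before nasal /n/ → [ẽ]
/e/ before nasal /n/ → [ẽ]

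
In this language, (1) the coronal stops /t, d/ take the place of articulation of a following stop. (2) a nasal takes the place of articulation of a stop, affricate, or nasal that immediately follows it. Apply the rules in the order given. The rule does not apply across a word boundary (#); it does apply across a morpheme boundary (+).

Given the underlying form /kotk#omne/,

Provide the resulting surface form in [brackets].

[kokk#onne]

Rule 1: /t/ before /k/ (velar) → [k]
After rule 1: kokk#omne
Rule 2: /m/ before /n/ (alveolar) → [n]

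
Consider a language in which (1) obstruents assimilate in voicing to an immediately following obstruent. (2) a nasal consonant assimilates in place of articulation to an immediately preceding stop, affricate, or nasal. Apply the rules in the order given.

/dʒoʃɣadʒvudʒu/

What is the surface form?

Rule 1: /ʃ/ before /ɣ/ (voiced) → [ʒ]
After rule 1: dʒoʒɣadʒvudʒu
Rule 2: no segment meets the rule's conditions; no change.

[dʒoʒɣadʒvudʒu]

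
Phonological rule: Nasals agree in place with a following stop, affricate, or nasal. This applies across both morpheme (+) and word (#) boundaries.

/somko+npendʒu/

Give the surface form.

[soŋko+mpeɲdʒu]

/m/ before /k/ (velar) → [ŋ]
/n/ before /p/ (labial) → [m]
/n/ before /dʒ/ (palatal) → [ɲ]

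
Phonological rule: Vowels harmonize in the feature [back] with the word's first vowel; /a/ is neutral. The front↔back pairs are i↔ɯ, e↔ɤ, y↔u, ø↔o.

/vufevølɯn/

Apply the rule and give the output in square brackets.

[vufɤvolɯn]

/e/ harmonizes with /u/ ([+back]) → [ɤ]
/ø/ harmonizes with /u/ ([+back]) → [o]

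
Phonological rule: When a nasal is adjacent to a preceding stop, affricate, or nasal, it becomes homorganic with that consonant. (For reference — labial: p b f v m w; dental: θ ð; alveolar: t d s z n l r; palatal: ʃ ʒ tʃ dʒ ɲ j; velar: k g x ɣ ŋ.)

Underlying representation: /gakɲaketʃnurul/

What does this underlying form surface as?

[gakŋaketʃɲurul]

/ɲ/ after /k/ (velar) → [ŋ]
/n/ after /tʃ/ (palatal) → [ɲ]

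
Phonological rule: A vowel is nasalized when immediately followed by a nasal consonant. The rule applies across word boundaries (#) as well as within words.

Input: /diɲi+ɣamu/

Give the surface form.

[dĩɲi+ɣãmu]

/i/ before nasal /ɲ/ → [ĩ]
/a/ before nasal /m/ → [ã]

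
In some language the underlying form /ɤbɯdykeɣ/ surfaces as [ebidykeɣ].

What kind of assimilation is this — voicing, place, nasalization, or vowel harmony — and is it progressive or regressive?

vowel harmony, regressive

/ɤ/→[e] /ɯ/→[i].
Vowels agree with the last vowel, so the harmony is regressive.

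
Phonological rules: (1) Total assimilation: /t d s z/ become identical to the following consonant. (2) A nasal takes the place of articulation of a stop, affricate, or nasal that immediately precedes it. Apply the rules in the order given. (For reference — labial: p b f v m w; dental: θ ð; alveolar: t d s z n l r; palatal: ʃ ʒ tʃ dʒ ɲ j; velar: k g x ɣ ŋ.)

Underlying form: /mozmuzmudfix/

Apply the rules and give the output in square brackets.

Rule 1: /z/ before /m/ → [m] (total assimilation)
Rule 1: /z/ before /m/ → [m] (total assimilation)
Rule 1: /d/ before /f/ → [f] (total assimilation)
After rule 1: mommummuffix
Rule 2: no segment meets the rule's conditions; no change.

[mommummuffix]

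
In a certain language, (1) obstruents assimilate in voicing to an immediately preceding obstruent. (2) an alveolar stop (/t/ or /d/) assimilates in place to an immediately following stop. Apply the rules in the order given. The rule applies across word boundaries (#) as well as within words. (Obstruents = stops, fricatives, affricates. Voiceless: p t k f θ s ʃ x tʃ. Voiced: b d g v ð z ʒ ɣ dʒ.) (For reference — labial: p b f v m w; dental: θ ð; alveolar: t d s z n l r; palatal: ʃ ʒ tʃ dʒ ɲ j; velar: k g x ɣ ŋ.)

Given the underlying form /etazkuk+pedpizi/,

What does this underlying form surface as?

[etazguk+pebbizi]

Rule 1: /k/ after /z/ (voiced) → [g]
Rule 1: /p/ after /d/ (voiced) → [b]
After rule 1: etazguk+pedbizi
Rule 2: /d/ before /b/ (labial) → [b]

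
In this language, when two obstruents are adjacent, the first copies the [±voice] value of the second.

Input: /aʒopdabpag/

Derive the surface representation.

/p/ before /d/ (voiced) → [b]
/b/ before /p/ (voiceless) → [p]

[aʒobdappag]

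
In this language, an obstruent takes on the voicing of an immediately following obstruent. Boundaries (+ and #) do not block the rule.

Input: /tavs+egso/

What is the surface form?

/v/ before /s/ (voiceless) → [f]
/g/ before /s/ (voiceless) → [k]

[tafs+ekso]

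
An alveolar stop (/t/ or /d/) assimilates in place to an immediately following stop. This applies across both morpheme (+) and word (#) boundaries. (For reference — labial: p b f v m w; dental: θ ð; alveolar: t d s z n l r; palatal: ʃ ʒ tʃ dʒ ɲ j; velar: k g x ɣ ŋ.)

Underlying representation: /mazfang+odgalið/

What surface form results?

[mazfang+oggalið]

/d/ before /g/ (velar) → [g]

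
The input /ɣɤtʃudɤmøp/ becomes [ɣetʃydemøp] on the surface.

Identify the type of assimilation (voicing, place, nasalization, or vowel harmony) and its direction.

vowel harmony, regressive

/ɤ/→[e] /u/→[y] /ɤ/→[e].
Vowels agree with the last vowel, so the harmony is regressive.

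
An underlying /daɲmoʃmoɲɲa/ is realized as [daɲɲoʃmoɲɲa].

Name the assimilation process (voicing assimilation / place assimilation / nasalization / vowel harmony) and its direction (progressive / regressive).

/m/→[ɲ].
Each target copies a feature from the preceding segment, so the direction is progressive.

place assimilation, progressive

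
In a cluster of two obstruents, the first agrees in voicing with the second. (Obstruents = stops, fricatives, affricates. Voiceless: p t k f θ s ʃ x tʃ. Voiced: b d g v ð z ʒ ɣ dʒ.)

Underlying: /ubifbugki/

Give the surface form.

/f/ before /b/ (voiced) → [v]
/g/ before /k/ (voiceless) → [k]

[ubivbukki]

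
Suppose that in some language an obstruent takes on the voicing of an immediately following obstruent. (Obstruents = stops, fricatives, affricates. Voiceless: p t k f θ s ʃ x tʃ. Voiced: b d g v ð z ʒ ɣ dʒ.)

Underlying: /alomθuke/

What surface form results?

no segment meets the rule's conditions; no change.

[alomθuke]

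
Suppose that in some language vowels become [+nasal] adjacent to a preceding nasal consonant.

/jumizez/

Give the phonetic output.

/i/ after nasal /m/ → [ĩ]

[jumĩzez]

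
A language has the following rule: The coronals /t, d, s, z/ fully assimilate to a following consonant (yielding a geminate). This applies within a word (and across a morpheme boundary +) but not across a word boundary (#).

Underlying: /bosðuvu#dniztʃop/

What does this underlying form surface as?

[boððuvu#nnitʃtʃop]

/s/ before /ð/ → [ð] (total assimilation)
/d/ before /n/ → [n] (total assimilation)
/z/ before /tʃ/ → [tʃ] (total assimilation)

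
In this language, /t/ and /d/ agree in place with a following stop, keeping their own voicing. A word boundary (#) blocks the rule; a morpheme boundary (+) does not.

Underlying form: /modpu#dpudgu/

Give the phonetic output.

[mobpu#bpuggu]

/d/ before /p/ (labial) → [b]
/d/ before /p/ (labial) → [b]
/d/ before /g/ (velar) → [g]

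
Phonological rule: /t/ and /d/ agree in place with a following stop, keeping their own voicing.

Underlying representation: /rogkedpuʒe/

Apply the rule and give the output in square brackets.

/d/ before /p/ (labial) → [b]

[rogkebpuʒe]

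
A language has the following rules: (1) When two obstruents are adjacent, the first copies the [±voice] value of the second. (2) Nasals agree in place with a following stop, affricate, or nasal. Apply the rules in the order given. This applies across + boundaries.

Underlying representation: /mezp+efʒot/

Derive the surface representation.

Rule 1: /z/ before /p/ (voiceless) → [s]
Rule 1: /f/ before /ʒ/ (voiced) → [v]
After rule 1: mesp+evʒot
Rule 2: no segment meets the rule's conditions; no change.

[mesp+evʒot]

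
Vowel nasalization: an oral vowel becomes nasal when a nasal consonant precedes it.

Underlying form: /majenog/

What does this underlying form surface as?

[mãjenõg]

/a/ after nasal /m/ → [ã]
/o/ after nasal /n/ → [õ]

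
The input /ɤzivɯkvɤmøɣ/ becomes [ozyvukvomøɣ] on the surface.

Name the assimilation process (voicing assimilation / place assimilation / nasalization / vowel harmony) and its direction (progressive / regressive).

/ɤ/→[o] /i/→[y] /ɯ/→[u] /ɤ/→[o].
Vowels agree with the last vowel, so the harmony is regressive.

vowel harmony, regressive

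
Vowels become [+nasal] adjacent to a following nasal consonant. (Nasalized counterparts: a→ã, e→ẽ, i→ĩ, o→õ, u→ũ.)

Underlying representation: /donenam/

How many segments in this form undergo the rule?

3

/o/ before nasal /n/ → [õ]
/e/ before nasal /n/ → [ẽ]
/a/ before nasal /m/ → [ã]
3 segments change.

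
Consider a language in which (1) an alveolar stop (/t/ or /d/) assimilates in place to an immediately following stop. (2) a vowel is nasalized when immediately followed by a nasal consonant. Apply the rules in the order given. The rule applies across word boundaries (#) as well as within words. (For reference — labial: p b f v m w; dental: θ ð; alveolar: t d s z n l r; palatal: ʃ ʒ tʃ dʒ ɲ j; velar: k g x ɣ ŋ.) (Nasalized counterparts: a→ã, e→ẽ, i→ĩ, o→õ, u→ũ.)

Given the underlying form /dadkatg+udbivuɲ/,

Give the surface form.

Rule 1: /d/ before /k/ (velar) → [g]
Rule 1: /t/ before /g/ (velar) → [k]
Rule 1: /d/ before /b/ (labial) → [b]
After rule 1: dagkakg+ubbivuɲ
Rule 2: /u/ before nasal /ɲ/ → [ũ]

[dagkakg+ubbivũɲ]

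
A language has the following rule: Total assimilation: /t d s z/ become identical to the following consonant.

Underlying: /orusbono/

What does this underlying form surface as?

[orubbono]

/s/ before /b/ → [b] (total assimilation)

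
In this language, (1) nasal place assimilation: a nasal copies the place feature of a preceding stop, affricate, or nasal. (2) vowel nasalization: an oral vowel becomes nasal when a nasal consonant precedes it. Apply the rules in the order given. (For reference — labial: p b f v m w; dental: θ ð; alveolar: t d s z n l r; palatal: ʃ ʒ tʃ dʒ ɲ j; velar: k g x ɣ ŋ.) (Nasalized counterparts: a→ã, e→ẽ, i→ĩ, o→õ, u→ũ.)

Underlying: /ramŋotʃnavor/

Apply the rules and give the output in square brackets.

Rule 1: /ŋ/ after /m/ (labial) → [m]
Rule 1: /n/ after /tʃ/ (palatal) → [ɲ]
After rule 1: rammotʃɲavor
Rule 2: /o/ after nasal /m/ → [õ]
Rule 2: /a/ after nasal /ɲ/ → [ã]

[rammõtʃɲãvor]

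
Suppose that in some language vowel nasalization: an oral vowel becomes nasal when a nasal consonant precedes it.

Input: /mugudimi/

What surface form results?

/u/ after nasal /m/ → [ũ]
/i/ after nasal /m/ → [ĩ]

[mũgudimĩ]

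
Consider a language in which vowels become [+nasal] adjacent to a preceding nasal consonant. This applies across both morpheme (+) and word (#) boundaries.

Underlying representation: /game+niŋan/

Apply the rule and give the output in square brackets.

/e/ after nasal /m/ → [ẽ]
/i/ after nasal /n/ → [ĩ]
/a/ after nasal /ŋ/ → [ã]

[gamẽ+nĩŋãn]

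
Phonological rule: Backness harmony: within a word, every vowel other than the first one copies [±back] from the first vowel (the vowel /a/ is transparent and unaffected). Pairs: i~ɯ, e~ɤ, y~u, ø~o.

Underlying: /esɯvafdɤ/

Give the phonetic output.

[esivafde]

/ɯ/ harmonizes with /e/ ([-back]) → [i]
/ɤ/ harmonizes with /e/ ([-back]) → [e]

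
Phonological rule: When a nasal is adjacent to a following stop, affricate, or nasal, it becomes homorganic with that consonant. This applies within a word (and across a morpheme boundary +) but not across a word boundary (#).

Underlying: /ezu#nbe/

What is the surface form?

[ezu#mbe]

/n/ before /b/ (labial) → [m]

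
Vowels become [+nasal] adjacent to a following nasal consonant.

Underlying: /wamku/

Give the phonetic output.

/a/ before nasal /m/ → [ã]

[wãmku]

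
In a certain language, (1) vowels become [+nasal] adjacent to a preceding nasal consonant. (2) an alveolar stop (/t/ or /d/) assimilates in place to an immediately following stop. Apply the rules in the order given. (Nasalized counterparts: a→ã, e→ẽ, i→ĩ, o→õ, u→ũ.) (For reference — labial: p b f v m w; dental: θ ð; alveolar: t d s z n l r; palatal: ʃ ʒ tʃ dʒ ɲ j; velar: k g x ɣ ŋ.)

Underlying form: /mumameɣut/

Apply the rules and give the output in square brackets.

Rule 1: /u/ after nasal /m/ → [ũ]
Rule 1: /a/ after nasal /m/ → [ã]
Rule 1: /e/ after nasal /m/ → [ẽ]
After rule 1: mũmãmẽɣut
Rule 2: no segment meets the rule's conditions; no change.

[mũmãmẽɣut]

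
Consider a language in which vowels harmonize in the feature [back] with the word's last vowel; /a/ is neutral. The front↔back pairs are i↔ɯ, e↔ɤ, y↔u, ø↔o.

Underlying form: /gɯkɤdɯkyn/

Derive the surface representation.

/ɯ/ harmonizes with /y/ ([-back]) → [i]
/ɤ/ harmonizes with /y/ ([-back]) → [e]
/ɯ/ harmonizes with /y/ ([-back]) → [i]

[gikedikyn]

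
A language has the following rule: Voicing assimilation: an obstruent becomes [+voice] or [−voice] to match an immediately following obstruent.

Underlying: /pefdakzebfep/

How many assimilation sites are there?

/f/ before /d/ (voiced) → [v]
/k/ before /z/ (voiced) → [g]
/b/ before /f/ (voiceless) → [p]
3 segments change.

3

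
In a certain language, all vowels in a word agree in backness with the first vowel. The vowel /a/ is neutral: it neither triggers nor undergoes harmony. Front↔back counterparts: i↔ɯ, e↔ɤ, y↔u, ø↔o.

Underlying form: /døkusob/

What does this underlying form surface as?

/u/ harmonizes with /ø/ ([-back]) → [y]
/o/ harmonizes with /ø/ ([-back]) → [ø]

[døkysøb]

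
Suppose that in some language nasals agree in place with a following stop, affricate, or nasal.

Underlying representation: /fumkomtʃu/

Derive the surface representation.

[fuŋkoɲtʃu]

/m/ before /k/ (velar) → [ŋ]
/m/ before /tʃ/ (palatal) → [ɲ]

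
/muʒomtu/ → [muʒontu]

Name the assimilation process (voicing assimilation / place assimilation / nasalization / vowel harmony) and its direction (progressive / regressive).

/m/→[n].
Each target copies a feature from the following segment, so the direction is regressive.

place assimilation, regressive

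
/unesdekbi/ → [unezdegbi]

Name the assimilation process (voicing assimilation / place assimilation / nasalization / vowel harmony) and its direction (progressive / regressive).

voicing assimilation, regressive

/s/→[z] /k/→[g].
Each target copies a feature from the following segment, so the direction is regressive.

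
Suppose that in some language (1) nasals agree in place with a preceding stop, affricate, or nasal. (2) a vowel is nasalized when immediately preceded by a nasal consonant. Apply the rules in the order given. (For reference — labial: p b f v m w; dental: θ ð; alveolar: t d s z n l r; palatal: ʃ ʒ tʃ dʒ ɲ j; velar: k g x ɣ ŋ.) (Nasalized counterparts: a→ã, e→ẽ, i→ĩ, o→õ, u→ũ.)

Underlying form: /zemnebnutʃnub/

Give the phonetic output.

Rule 1: /n/ after /m/ (labial) → [m]
Rule 1: /n/ after /b/ (labial) → [m]
Rule 1: /n/ after /tʃ/ (palatal) → [ɲ]
After rule 1: zemmebmutʃɲub
Rule 2: /e/ after nasal /m/ → [ẽ]
Rule 2: /u/ after nasal /m/ → [ũ]
Rule 2: /u/ after nasal /ɲ/ → [ũ]

[zemmẽbmũtʃɲũb]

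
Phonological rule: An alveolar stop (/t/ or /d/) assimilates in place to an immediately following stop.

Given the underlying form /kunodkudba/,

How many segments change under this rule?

/d/ before /k/ (velar) → [g]
/d/ before /b/ (labial) → [b]
2 segments change.

2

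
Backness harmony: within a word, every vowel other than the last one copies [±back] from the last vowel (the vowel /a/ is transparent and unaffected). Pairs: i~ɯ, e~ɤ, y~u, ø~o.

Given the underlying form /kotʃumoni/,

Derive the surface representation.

[køtʃymøni]

/o/ harmonizes with /i/ ([-back]) → [ø]
/u/ harmonizes with /i/ ([-back]) → [y]
/o/ harmonizes with /i/ ([-back]) → [ø]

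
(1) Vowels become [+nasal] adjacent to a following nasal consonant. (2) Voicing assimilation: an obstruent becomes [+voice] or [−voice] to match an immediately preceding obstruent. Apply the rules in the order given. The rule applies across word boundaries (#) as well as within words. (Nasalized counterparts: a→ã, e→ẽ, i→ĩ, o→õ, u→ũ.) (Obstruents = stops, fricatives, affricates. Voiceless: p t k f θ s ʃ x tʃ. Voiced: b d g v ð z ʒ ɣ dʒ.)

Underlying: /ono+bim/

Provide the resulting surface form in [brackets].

Rule 1: /o/ before nasal /n/ → [õ]
Rule 1: /i/ before nasal /m/ → [ĩ]
After rule 1: õno+bĩm
Rule 2: no segment meets the rule's conditions; no change.

[õno+bĩm]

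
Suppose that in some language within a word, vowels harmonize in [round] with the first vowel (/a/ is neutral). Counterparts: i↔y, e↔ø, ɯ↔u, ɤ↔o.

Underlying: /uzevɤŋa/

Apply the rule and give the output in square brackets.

/e/ harmonizes with /u/ ([+round]) → [ø]
/ɤ/ harmonizes with /u/ ([+round]) → [o]

[uzøvoŋa]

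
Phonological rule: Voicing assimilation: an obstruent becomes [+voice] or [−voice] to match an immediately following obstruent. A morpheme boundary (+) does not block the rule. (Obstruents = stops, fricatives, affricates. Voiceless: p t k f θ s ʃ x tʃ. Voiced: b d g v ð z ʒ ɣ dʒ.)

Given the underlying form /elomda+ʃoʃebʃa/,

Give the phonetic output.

[elomda+ʃoʃepʃa]

/b/ before /ʃ/ (voiceless) → [p]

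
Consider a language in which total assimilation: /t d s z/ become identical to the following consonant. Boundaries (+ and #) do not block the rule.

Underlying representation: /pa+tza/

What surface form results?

/t/ before /z/ → [z] (total assimilation)

[pa+zza]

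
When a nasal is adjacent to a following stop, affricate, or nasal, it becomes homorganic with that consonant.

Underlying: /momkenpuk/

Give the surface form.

/m/ before /k/ (velar) → [ŋ]
/n/ before /p/ (labial) → [m]

[moŋkempuk]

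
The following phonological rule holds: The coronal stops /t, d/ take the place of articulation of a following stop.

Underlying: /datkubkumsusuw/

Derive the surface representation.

/t/ before /k/ (velar) → [k]

[dakkubkumsusuw]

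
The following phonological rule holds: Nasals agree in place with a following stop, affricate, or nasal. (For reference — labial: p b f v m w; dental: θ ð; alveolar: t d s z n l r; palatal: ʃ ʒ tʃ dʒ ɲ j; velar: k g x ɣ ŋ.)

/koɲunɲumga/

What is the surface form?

[koɲuɲɲuŋga]

/n/ before /ɲ/ (palatal) → [ɲ]
/m/ before /g/ (velar) → [ŋ]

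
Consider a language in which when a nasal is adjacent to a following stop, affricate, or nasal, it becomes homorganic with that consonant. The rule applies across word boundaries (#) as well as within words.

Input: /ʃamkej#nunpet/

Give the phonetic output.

[ʃaŋkej#numpet]

/m/ before /k/ (velar) → [ŋ]
/n/ before /p/ (labial) → [m]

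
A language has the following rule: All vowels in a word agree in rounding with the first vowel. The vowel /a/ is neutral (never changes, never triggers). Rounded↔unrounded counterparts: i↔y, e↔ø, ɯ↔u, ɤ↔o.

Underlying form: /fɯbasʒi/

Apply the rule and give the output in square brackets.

[fɯbasʒi]

no segment meets the rule's conditions; no change.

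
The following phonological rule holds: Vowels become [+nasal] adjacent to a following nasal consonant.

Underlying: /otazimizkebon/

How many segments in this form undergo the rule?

/i/ before nasal /m/ → [ĩ]
/o/ before nasal /n/ → [õ]
2 segments change.

2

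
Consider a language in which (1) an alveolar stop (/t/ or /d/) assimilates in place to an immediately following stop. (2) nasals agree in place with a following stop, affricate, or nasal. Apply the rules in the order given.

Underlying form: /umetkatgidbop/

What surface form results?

Rule 1: /t/ before /k/ (velar) → [k]
Rule 1: /t/ before /g/ (velar) → [k]
Rule 1: /d/ before /b/ (labial) → [b]
After rule 1: umekkakgibbop
Rule 2: no segment meets the rule's conditions; no change.

[umekkakgibbop]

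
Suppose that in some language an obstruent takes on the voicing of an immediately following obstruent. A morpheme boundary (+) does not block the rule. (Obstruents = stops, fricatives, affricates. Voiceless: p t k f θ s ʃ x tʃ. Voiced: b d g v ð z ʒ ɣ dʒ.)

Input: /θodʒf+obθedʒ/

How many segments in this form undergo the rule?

/dʒ/ before /f/ (voiceless) → [tʃ]
/b/ before /θ/ (voiceless) → [p]
2 segments change.

2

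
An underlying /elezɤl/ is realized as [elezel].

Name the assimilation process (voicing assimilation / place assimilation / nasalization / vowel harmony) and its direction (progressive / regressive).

vowel harmony, progressive

/ɤ/→[e].
Vowels agree with the first vowel, so the harmony is progressive.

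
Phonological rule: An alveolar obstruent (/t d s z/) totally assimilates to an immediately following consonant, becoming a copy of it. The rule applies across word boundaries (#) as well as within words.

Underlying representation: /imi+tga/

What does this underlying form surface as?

/t/ before /g/ → [g] (total assimilation)

[imi+gga]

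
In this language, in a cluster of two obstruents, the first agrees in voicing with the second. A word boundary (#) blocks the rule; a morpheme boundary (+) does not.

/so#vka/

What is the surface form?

[so#fka]

/v/ before /k/ (voiceless) → [f]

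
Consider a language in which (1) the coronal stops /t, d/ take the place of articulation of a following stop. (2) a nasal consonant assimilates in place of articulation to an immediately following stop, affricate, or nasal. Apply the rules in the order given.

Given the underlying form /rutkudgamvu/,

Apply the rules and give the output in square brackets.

[rukkuggamvu]

Rule 1: /t/ before /k/ (velar) → [k]
Rule 1: /d/ before /g/ (velar) → [g]
After rule 1: rukkuggamvu
Rule 2: no segment meets the rule's conditions; no change.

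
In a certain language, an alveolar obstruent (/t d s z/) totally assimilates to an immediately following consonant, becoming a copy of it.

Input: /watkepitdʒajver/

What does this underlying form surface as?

/t/ before /k/ → [k] (total assimilation)
/t/ before /dʒ/ → [dʒ] (total assimilation)

[wakkepidʒdʒajver]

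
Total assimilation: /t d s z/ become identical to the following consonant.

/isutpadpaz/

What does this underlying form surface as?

/t/ before /p/ → [p] (total assimilation)
/d/ before /p/ → [p] (total assimilation)

[isuppappaz]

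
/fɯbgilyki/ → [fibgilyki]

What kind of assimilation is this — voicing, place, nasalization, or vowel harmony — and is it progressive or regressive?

/ɯ/→[i].
Vowels agree with the last vowel, so the harmony is regressive.

vowel harmony, regressive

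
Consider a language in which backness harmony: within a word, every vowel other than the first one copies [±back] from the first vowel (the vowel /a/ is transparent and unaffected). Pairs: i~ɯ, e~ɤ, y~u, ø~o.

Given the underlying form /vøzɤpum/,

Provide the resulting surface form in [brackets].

/ɤ/ harmonizes with /ø/ ([-back]) → [e]
/u/ harmonizes with /ø/ ([-back]) → [y]

[vøzepym]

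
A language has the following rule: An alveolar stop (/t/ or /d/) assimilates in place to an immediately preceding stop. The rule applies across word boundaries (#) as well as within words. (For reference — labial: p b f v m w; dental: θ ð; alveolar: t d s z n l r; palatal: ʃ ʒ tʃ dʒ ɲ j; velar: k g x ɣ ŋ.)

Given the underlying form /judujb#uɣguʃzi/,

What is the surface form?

[judujb#uɣguʃzi]

no segment meets the rule's conditions; no change.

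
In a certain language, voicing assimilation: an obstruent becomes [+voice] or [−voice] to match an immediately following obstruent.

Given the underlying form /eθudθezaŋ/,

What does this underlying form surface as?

/d/ before /θ/ (voiceless) → [t]

[eθutθezaŋ]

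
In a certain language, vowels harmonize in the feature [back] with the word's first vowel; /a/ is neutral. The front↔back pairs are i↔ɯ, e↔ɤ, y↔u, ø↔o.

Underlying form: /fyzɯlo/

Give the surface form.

[fyzilø]

/ɯ/ harmonizes with /y/ ([-back]) → [i]
/o/ harmonizes with /y/ ([-back]) → [ø]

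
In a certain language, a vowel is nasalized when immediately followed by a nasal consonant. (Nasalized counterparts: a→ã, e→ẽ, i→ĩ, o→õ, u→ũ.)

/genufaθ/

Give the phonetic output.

[gẽnufaθ]

/e/ before nasal /n/ → [ẽ]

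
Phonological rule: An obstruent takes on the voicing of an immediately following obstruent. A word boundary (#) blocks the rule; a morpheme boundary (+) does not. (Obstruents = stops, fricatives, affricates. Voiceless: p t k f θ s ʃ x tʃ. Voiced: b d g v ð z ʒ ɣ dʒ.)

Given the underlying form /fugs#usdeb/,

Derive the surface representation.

[fuks#uzdeb]

/g/ before /s/ (voiceless) → [k]
/s/ before /d/ (voiced) → [z]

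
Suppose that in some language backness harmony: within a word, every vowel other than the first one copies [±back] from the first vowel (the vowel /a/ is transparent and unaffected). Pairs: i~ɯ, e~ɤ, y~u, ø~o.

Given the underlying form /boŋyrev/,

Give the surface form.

/y/ harmonizes with /o/ ([+back]) → [u]
/e/ harmonizes with /o/ ([+back]) → [ɤ]

[boŋurɤv]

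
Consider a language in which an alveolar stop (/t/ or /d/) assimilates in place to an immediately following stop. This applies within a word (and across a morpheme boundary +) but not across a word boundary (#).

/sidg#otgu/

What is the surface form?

[sigg#okgu]

/d/ before /g/ (velar) → [g]
/t/ before /g/ (velar) → [k]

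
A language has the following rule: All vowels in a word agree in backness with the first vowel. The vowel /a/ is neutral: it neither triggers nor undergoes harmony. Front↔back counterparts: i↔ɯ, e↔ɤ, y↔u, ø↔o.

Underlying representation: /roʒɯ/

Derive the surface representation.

no segment meets the rule's conditions; no change.

[roʒɯ]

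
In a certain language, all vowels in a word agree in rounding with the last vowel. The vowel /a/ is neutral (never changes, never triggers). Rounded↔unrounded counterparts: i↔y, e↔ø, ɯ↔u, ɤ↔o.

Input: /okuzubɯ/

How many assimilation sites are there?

3

/o/ harmonizes with /ɯ/ ([-round]) → [ɤ]
/u/ harmonizes with /ɯ/ ([-round]) → [ɯ]
/u/ harmonizes with /ɯ/ ([-round]) → [ɯ]
3 segments change.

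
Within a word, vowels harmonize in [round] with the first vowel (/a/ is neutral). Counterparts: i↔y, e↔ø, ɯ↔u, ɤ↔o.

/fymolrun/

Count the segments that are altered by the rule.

No segment meets the rule's conditions.

0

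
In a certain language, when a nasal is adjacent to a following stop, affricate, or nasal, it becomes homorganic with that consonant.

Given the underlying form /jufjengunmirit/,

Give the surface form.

[jufjeŋgummirit]

/n/ before /g/ (velar) → [ŋ]
/n/ before /m/ (labial) → [m]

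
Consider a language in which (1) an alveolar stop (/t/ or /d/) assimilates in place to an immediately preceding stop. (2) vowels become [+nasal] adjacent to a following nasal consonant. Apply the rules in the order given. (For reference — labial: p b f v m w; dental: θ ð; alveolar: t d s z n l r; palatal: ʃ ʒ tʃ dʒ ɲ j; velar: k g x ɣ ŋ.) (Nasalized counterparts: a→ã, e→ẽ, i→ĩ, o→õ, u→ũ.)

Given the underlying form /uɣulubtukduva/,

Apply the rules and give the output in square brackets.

[uɣulubpukguva]

Rule 1: /t/ after /b/ (labial) → [p]
Rule 1: /d/ after /k/ (velar) → [g]
After rule 1: uɣulubpukguva
Rule 2: no segment meets the rule's conditions; no change.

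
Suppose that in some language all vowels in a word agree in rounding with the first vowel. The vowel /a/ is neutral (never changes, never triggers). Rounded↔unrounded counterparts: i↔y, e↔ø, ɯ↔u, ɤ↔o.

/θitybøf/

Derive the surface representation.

/y/ harmonizes with /i/ ([-round]) → [i]
/ø/ harmonizes with /i/ ([-round]) → [e]

[θitibef]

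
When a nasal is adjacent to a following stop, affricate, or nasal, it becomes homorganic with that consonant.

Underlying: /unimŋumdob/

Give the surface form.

[uniŋŋundob]

/m/ before /ŋ/ (velar) → [ŋ]
/m/ before /d/ (alveolar) → [n]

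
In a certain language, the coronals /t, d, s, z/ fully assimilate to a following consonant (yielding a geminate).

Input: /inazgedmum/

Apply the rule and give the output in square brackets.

/z/ before /g/ → [g] (total assimilation)
/d/ before /m/ → [m] (total assimilation)

[inaggemmum]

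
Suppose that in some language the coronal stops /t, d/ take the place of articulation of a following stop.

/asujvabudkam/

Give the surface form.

[asujvabugkam]

/d/ before /k/ (velar) → [g]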